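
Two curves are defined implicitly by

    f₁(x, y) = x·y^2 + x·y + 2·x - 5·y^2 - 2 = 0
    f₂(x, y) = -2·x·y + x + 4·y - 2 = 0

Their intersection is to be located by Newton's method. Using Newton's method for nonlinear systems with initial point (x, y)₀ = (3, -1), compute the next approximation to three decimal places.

At (3, -1): F = (-1.000, 3.000).
Jacobian J = [[y^2 + y + 2, 2·x·y + x - 10·y], [-2·y + 1, -2·x + 4]].
At the point, J = [[2.000, 7.000], [3.000, -2.000]] (det J = -25.000).
Solving J·Δ = −F gives Δ = (-0.760, 0.360).
Then the next iterate is (x, y)₁ = (2.240, -0.640).

(2.240, -0.640)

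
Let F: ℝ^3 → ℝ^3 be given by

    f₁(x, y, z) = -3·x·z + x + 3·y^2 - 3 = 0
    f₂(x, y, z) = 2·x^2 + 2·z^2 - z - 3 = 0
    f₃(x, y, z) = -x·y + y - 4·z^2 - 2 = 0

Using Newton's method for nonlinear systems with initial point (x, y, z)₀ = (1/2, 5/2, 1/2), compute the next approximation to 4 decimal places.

At (1/2, 5/2, 1/2): F = (15.5000, -2.5000, -1.7500).
Jacobian J = [[-3·z + 1, 6·y, -3·x], [4·x, 0, 4·z - 1], [-y, -x + 1, -8·z]].
At the point, J = [[-0.5000, 15.0000, -1.5000], [2.0000, 0.0000, 1.0000], [-2.5000, 0.5000, -4.0000]] (det J = 81.2500).
Solving J·Δ = −F gives Δ = (2.2415, -1.1569, -1.9831).
Then the next iterate is (x, y, z)₁ = (2.7415, 1.3431, -1.4831).

(2.7415, 1.3431, -1.4831)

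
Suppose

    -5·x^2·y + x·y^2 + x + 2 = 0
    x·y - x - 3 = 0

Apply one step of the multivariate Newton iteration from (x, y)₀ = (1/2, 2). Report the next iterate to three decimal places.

At (1/2, 2): F = (2.000, -2.500).
Jacobian J = [[-10·x·y + y^2 + 1, -5·x^2 + 2·x·y], [y - 1, x]].
At the point, J = [[-5.000, 0.750], [1.000, 0.500]] (det J = -3.250).
Solving J·Δ = −F gives Δ = (0.885, 3.231).
Then the next iterate is (x, y)₁ = (1.385, 5.231).

(1.385, 5.231)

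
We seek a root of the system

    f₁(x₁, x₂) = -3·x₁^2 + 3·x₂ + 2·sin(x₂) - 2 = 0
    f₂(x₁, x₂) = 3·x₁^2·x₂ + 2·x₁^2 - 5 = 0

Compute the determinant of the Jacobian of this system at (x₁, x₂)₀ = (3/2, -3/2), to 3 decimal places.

-37.189

J = [[-6·x₁, 2·cos(x₂) + 3], [6·x₁·x₂ + 4·x₁, 3·x₁^2]].
At the point, J = [[-9.000, 3.14147], [-7.500, 6.750]].
det J = -37.189.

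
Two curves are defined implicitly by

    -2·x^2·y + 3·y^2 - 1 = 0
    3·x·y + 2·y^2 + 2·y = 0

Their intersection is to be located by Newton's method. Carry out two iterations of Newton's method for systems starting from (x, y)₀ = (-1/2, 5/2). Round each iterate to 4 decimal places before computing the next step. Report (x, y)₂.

(-3.7772, 3.3642)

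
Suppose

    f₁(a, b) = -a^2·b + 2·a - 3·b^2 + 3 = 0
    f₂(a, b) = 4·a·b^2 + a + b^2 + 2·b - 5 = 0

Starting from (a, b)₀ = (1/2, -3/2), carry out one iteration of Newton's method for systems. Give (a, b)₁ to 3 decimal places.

At (1/2, -3/2): F = (-2.375, -0.750).
Jacobian J = [[-2·a·b + 2, -a^2 - 6·b], [4·b^2 + 1, 8·a·b + 2·b + 2]].
At the point, J = [[3.500, 8.750], [10.000, -7.000]] (det J = -112.000).
Solving J·Δ = −F gives Δ = (0.207, 0.189).
Then the next iterate is (a, b)₁ = (0.707, -1.311).

(0.707, -1.311)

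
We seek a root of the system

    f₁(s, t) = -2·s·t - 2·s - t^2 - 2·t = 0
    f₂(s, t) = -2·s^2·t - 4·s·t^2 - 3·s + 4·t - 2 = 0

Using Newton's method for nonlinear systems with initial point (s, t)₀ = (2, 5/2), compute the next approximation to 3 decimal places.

(3.650, -0.845)

At (2, 5/2): F = (-25.250, -68.000).
Jacobian J = [[-2·t - 2, -2·s - 2·t - 2], [-4·s·t - 4·t^2 - 3, -2·s^2 - 8·s·t + 4]].
At the point, J = [[-7.000, -11.000], [-48.000, -44.000]] (det J = -220.000).
Solving J·Δ = −F gives Δ = (1.650, -3.345).
Then the next iterate is (s, t)₁ = (3.650, -0.845).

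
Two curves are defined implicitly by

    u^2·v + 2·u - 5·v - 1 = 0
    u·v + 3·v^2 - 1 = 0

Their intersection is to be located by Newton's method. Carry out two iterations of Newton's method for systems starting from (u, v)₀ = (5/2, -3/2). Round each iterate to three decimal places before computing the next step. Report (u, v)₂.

(2.990, -1.262)

At (5/2, -3/2): F = (2.125, 2.000).
Jacobian J = [[2·u·v + 2, u^2 - 5], [v, u + 6·v]].
At the point, J = [[-5.500, 1.250], [-1.500, -6.500]] (det J = 37.625).
Solving J·Δ = −F gives Δ = (0.434, 0.208).
Then the next iterate is (u, v)₁ = (2.934, -1.292).
Round to (2.934, -1.292) and repeat: F = (0.20600, 0.21706), J = [[-5.58146, 3.60836], [-1.292, -4.818]].
Δ = (0.056, 0.030), so (u, v)₂ = (2.990, -1.262).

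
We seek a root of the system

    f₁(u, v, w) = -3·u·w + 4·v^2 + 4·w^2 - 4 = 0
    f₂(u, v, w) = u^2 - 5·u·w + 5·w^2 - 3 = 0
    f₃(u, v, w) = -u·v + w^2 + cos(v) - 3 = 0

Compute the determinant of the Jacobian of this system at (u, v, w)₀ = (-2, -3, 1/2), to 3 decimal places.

-1326.998

J = [[-3·w, 8·v, -3·u + 8·w], [2·u - 5·w, 0, -5·u + 10·w], [-v, -u - sin(v), 2·w]].
At the point, J = [[-1.500, -24.000, 10.000], [-6.500, 0.000, 15.000], [3.000, 2.14112, 1.000]].
det J = -1326.998.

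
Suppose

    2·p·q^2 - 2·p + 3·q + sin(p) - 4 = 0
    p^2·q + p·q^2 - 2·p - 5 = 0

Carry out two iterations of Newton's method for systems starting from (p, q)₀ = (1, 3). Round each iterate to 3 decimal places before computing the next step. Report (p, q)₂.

(3.445, 1.621)

At (1, 3): F = (21.84147, 5.000).
Jacobian J = [[2·q^2 + cos(p) - 2, 4·p·q + 3], [2·p·q + q^2 - 2, p^2 + 2·p·q]].
At the point, J = [[16.54030, 15.000], [13.000, 7.000]] (det J = -79.21788).
Solving J·Δ = −F gives Δ = (0.983, -2.540).
Then the next iterate is (p, q)₁ = (1.983, 0.460).
Round to (1.983, 0.460) and repeat: F = (-4.83055, -6.73754), J = [[-1.97743, 6.64872], [0.03596, 5.75665]].
Δ = (1.462, 1.161), so (p, q)₂ = (3.445, 1.621).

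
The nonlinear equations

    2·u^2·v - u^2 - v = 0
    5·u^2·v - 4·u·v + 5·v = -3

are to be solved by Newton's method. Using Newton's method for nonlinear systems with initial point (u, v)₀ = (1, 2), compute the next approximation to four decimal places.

At (1, 2): F = (1.0000, 15.0000).
Jacobian J = [[4·u·v - 2·u, 2·u^2 - 1], [10·u·v - 4·v, 5·u^2 - 4·u + 5]].
At the point, J = [[6.0000, 1.0000], [12.0000, 6.0000]] (det J = 24.0000).
Solving J·Δ = −F gives Δ = (0.3750, -3.2500).
Then the next iterate is (u, v)₁ = (1.3750, -1.2500).

(1.3750, -1.2500)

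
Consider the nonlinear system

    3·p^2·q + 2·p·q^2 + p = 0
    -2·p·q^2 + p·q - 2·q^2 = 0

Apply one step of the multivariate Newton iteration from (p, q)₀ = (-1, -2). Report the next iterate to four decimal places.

(-0.9213, -0.7865)

At (-1, -2): F = (-15.0000, 2.0000).
Jacobian J = [[6·p·q + 2·q^2 + 1, 3·p^2 + 4·p·q], [-2·q^2 + q, -4·p·q + p - 4·q]].
At the point, J = [[21.0000, 11.0000], [-10.0000, -1.0000]] (det J = 89.0000).
Solving J·Δ = −F gives Δ = (0.0787, 1.2135).
Then the next iterate is (p, q)₁ = (-0.9213, -0.7865).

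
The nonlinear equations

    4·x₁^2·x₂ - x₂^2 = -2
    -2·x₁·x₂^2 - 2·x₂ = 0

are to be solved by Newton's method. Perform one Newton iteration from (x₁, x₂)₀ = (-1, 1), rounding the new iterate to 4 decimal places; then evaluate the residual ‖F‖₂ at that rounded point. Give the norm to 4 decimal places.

At (-1, 1): F = (5.0000, 0.0000).
Jacobian J = [[8·x₁·x₂, 4·x₁^2 - 2·x₂], [-2·x₂^2, -4·x₁·x₂ - 2]].
At the point, J = [[-8.0000, 2.0000], [-2.0000, 2.0000]] (det J = -12.0000).
Solving J·Δ = −F gives Δ = (0.8333, 0.8333).
Then the next iterate is (x₁, x₂)₁ = (-0.1667, 1.8333).
Re-evaluating at (-0.1667, 1.8333): F = (-1.157207, -2.546046), so ‖F‖₂ = 2.7967.

2.7967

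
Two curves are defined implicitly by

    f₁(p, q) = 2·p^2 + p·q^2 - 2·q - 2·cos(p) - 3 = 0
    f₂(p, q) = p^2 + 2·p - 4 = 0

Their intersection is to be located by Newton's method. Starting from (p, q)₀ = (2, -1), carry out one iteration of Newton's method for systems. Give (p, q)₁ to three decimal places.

(1.333, -0.563)

At (2, -1): F = (9.83229, 4.000).
Jacobian J = [[4·p + q^2 + 2·sin(p), 2·p·q - 2], [2·p + 2, 0]].
At the point, J = [[10.81859, -6.000], [6.000, 0.000]] (det J = 36.000).
Solving J·Δ = −F gives Δ = (-0.667, 0.437).
Then the next iterate is (p, q)₁ = (1.333, -0.563).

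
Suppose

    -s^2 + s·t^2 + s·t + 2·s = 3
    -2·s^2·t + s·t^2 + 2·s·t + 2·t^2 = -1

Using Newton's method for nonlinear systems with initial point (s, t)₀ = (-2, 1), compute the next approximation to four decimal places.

(1.8000, 3.5667)

At (-2, 1): F = (-15.0000, -11.0000).
Jacobian J = [[-2·s + t^2 + t + 2, 2·s·t + s], [-4·s·t + t^2 + 2·t, -2·s^2 + 2·s·t + 2·s + 4·t]].
At the point, J = [[8.0000, -6.0000], [11.0000, -12.0000]] (det J = -30.0000).
Solving J·Δ = −F gives Δ = (3.8000, 2.5667).
Then the next iterate is (s, t)₁ = (1.8000, 3.5667).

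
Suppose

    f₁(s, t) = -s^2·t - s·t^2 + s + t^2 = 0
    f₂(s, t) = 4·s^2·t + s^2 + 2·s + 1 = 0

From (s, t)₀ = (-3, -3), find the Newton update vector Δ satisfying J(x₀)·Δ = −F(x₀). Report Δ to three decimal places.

At (-3, -3): F = (60.000, -104.000).
Jacobian J = [[-2·s·t - t^2 + 1, -s^2 - 2·s·t + 2·t], [8·s·t + 2·s + 2, 4·s^2]].
At the point, J = [[-26.000, -33.000], [68.000, 36.000]] (det J = 1308.000).
Solving J·Δ = −F gives Δ = (0.972, 1.052).

(0.972, 1.052)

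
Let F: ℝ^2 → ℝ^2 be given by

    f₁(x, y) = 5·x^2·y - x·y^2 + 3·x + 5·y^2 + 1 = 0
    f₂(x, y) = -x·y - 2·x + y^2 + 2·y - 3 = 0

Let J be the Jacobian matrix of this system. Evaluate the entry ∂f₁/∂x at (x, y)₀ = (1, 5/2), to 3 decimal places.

∂f₁/∂x = 10·x·y - y^2 + 3.
At (1, 5/2) this is 21.750.

21.750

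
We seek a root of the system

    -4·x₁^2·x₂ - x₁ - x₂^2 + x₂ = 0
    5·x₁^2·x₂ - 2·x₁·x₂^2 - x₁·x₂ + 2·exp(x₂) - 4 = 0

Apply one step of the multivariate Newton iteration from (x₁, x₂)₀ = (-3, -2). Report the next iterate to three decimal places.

(-1.612, -1.969)

At (-3, -2): F = (69.000, -75.72933).
Jacobian J = [[-8·x₁·x₂ - 1, -4·x₁^2 - 2·x₂ + 1], [10·x₁·x₂ - 2·x₂^2 - x₂, 5·x₁^2 - 4·x₁·x₂ - x₁ + 2·exp(x₂)]].
At the point, J = [[-49.000, -31.000], [54.000, 24.27067]] (det J = 484.73714).
Solving J·Δ = −F gives Δ = (1.388, 0.031).
Then the next iterate is (x₁, x₂)₁ = (-1.612, -1.969).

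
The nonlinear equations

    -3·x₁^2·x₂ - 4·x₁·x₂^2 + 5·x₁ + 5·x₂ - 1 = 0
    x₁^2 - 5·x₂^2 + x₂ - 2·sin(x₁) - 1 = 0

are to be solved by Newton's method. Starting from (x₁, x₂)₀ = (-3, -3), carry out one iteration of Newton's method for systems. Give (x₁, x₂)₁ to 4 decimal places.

(-2.6135, -1.6687)

At (-3, -3): F = (158.0000, -39.717760).
Jacobian J = [[-6·x₁·x₂ - 4·x₂^2 + 5, -3·x₁^2 - 8·x₁·x₂ + 5], [2·x₁ - 2·cos(x₁), -10·x₂ + 1]].
At the point, J = [[-85.0000, -94.0000], [-4.020015, 31.0000]] (det J = -3012.881411).
Solving J·Δ = −F gives Δ = (0.3865, 1.3313).
Then the next iterate is (x₁, x₂)₁ = (-2.6135, -1.6687).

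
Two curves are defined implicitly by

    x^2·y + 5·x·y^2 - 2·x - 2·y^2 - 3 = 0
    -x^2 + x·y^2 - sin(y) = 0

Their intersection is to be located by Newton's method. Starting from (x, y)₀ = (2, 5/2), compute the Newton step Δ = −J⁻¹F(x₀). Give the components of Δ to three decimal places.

At (2, 5/2): F = (53.000, 7.90153).
Jacobian J = [[2·x·y + 5·y^2 - 2, x^2 + 10·x·y - 4·y], [-2·x + y^2, 2·x·y - cos(y)]].
At the point, J = [[39.250, 44.000], [2.250, 10.80114]] (det J = 324.94489).
Solving J·Δ = −F gives Δ = (-0.692, -0.587).

(-0.692, -0.587)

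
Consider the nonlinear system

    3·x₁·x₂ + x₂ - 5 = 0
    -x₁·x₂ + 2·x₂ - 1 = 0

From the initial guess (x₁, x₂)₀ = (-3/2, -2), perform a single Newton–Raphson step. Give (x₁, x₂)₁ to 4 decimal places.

At (-3/2, -2): F = (2.0000, -8.0000).
Jacobian J = [[3·x₂, 3·x₁ + 1], [-x₂, -x₁ + 2]].
At the point, J = [[-6.0000, -3.5000], [2.0000, 3.5000]] (det J = -14.0000).
Solving J·Δ = −F gives Δ = (-1.5000, 3.1429).
Then the next iterate is (x₁, x₂)₁ = (-3.0000, 1.1429).

(-3.0000, 1.1429)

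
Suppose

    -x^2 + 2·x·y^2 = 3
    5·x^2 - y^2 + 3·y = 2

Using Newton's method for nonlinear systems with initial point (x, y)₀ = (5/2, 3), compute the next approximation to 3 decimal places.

(1.252, 2.349)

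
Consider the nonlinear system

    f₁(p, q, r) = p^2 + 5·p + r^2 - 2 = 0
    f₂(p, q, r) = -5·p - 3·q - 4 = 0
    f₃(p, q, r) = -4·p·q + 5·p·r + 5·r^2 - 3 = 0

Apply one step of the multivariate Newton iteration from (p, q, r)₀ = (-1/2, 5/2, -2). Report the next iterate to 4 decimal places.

(-0.0111, -1.3148, -1.5736)

At (-1/2, 5/2, -2): F = (-0.2500, -9.0000, 27.0000).
Jacobian J = [[2·p + 5, 0, 2·r], [-5, -3, 0], [-4·q + 5·r, -4·p, 5·p + 10·r]].
At the point, J = [[4.0000, 0.0000, -4.0000], [-5.0000, -3.0000, 0.0000], [-20.0000, 2.0000, -22.5000]] (det J = 550.0000).
Solving J·Δ = −F gives Δ = (0.4889, -3.8148, 0.4264).
Then the next iterate is (p, q, r)₁ = (-0.0111, -1.3148, -1.5736).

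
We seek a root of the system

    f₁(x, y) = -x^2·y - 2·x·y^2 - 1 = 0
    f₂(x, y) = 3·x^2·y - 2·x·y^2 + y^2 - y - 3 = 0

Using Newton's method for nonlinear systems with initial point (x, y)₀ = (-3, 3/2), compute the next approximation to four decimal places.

At (-3, 3/2): F = (-1.0000, 51.7500).
Jacobian J = [[-2·x·y - 2·y^2, -x^2 - 4·x·y], [6·x·y - 2·y^2, 3·x^2 - 4·x·y + 2·y - 1]].
At the point, J = [[4.5000, 9.0000], [-31.5000, 47.0000]] (det J = 495.0000).
Solving J·Δ = −F gives Δ = (1.0359, -0.4068).
Then the next iterate is (x, y)₁ = (-1.9641, 1.0932).

(-1.9641, 1.0932)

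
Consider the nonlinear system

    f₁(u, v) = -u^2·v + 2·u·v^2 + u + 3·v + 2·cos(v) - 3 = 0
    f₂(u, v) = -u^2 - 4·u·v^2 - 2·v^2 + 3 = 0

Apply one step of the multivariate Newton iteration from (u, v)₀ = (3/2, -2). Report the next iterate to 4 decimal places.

(1.6109, -0.9576)

At (3/2, -2): F = (8.167706, -31.2500).
Jacobian J = [[-2·u·v + 2·v^2 + 1, -u^2 + 4·u·v - 2·sin(v) + 3], [-2·u - 4·v^2, -8·u·v - 4·v]].
At the point, J = [[15.0000, -9.431405], [-19.0000, 32.0000]] (det J = 300.803302).
Solving J·Δ = −F gives Δ = (0.1109, 1.0424).
Then the next iterate is (u, v)₁ = (1.6109, -0.9576).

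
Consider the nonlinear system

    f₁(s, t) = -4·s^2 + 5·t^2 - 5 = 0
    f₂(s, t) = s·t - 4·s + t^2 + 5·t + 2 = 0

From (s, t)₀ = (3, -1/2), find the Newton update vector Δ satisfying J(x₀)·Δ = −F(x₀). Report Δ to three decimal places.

(-1.822, 0.793)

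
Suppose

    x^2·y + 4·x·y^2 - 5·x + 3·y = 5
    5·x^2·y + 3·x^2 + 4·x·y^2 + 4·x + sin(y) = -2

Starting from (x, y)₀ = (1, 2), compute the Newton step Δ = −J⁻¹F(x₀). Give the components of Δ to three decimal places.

(-0.704, -0.172)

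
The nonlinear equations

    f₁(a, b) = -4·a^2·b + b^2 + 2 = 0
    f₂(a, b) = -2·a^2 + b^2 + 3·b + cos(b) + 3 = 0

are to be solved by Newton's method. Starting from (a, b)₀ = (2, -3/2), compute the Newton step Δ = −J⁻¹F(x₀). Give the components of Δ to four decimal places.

At (2, -3/2): F = (28.2500, -7.179263).
Jacobian J = [[-8·a·b, -4·a^2 + 2·b], [-4·a, 2·b - sin(b) + 3]].
At the point, J = [[24.0000, -19.0000], [-8.0000, 0.997495]] (det J = -128.060120).
Solving J·Δ = −F gives Δ = (-0.8451, 0.4193).

(-0.8451, 0.4193)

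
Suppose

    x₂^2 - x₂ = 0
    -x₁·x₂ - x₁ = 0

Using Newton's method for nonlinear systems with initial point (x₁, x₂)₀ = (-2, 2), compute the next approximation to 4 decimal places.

(-0.4444, 1.3333)

At (-2, 2): F = (2.0000, 6.0000).
Jacobian J = [[0, 2·x₂ - 1], [-x₂ - 1, -x₁]].
At the point, J = [[0.0000, 3.0000], [-3.0000, 2.0000]] (det J = 9.0000).
Solving J·Δ = −F gives Δ = (1.5556, -0.6667).
Then the next iterate is (x₁, x₂)₁ = (-0.4444, 1.3333).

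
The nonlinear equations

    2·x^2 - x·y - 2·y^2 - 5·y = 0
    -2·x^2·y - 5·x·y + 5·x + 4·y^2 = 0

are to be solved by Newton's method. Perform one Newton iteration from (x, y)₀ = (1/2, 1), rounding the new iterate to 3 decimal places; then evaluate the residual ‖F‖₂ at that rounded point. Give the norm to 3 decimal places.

1.981

At (1/2, 1): F = (-7.000, 3.500).
Jacobian J = [[4·x - y, -x - 4·y - 5], [-4·x·y - 5·y + 5, -2·x^2 - 5·x + 8·y]].
At the point, J = [[1.000, -9.500], [-2.000, 5.000]] (det J = -14.000).
Solving J·Δ = −F gives Δ = (-0.125, -0.750).
Then the next iterate is (x, y)₁ = (0.375, 0.250).
Re-evaluating at (0.375, 0.250): F = (-1.18750, 1.58594), so ‖F‖₂ = 1.981.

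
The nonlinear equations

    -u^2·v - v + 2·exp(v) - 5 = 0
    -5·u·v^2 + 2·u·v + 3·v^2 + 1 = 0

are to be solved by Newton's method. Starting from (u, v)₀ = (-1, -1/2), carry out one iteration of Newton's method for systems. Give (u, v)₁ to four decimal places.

(-4.7691, 0.7480)

At (-1, -1/2): F = (-2.786939, 4.0000).
Jacobian J = [[-2·u·v, -u^2 + 2·exp(v) - 1], [-5·v^2 + 2·v, -10·u·v + 2·u + 6·v]].
At the point, J = [[-1.0000, -0.786939], [-2.2500, -10.0000]] (det J = 8.229388).
Solving J·Δ = −F gives Δ = (-3.7691, 1.2480).
Then the next iterate is (u, v)₁ = (-4.7691, 0.7480).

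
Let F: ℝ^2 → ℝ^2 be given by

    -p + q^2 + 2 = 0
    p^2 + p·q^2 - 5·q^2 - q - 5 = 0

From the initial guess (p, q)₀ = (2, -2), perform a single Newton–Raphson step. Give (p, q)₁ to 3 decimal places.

At (2, -2): F = (4.000, -11.000).
Jacobian J = [[-1, 2·q], [2·p + q^2, 2·p·q - 10·q - 1]].
At the point, J = [[-1.000, -4.000], [8.000, 11.000]] (det J = 21.000).
Solving J·Δ = −F gives Δ = (0.000, 1.000).
Then the next iterate is (p, q)₁ = (2.000, -1.000).

(2.000, -1.000)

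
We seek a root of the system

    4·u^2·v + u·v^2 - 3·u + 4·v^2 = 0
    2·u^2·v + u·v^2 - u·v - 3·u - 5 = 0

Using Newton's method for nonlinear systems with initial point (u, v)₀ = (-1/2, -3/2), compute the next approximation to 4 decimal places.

At (-1/2, -3/2): F = (7.8750, -6.1250).
Jacobian J = [[8·u·v + v^2 - 3, 4·u^2 + 2·u·v + 8·v], [4·u·v + v^2 - v - 3, 2·u^2 + 2·u·v - u]].
At the point, J = [[5.2500, -9.5000], [3.7500, 2.5000]] (det J = 48.7500).
Solving J·Δ = −F gives Δ = (0.7897, 1.2654).
Then the next iterate is (u, v)₁ = (0.2897, -0.2346).

(0.2897, -0.2346)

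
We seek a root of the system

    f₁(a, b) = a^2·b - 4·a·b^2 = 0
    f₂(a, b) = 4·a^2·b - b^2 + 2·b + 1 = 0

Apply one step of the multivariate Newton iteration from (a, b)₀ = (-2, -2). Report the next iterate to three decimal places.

(-1.217, -1.367)

At (-2, -2): F = (24.000, -39.000).
Jacobian J = [[2·a·b - 4·b^2, a^2 - 8·a·b], [8·a·b, 4·a^2 - 2·b + 2]].
At the point, J = [[-8.000, -28.000], [32.000, 22.000]] (det J = 720.000).
Solving J·Δ = −F gives Δ = (0.783, 0.633).
Then the next iterate is (a, b)₁ = (-1.217, -1.367).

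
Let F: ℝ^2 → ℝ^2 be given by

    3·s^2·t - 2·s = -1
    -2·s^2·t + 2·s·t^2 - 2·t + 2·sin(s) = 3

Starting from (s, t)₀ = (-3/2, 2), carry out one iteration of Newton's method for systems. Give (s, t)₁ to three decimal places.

(-0.982, 0.943)

At (-3/2, 2): F = (17.500, -29.99499).
Jacobian J = [[6·s·t - 2, 3·s^2], [-4·s·t + 2·t^2 + 2·cos(s), -2·s^2 + 4·s·t - 2]].
At the point, J = [[-20.000, 6.750], [20.14147, -18.500]] (det J = 234.04505).
Solving J·Δ = −F gives Δ = (0.518, -1.057).
Then the next iterate is (s, t)₁ = (-0.982, 0.943).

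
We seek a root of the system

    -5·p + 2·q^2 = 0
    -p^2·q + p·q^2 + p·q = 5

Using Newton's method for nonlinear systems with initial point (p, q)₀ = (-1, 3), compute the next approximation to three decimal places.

(-0.682, 1.216)

At (-1, 3): F = (23.000, -20.000).
Jacobian J = [[-5, 4·q], [-2·p·q + q^2 + q, -p^2 + 2·p·q + p]].
At the point, J = [[-5.000, 12.000], [18.000, -8.000]] (det J = -176.000).
Solving J·Δ = −F gives Δ = (0.318, -1.784).
Then the next iterate is (p, q)₁ = (-0.682, 1.216).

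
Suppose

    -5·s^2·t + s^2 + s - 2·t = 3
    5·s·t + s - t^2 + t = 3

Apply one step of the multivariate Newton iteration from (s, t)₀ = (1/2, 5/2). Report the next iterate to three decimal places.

(0.239, 0.151)

At (1/2, 5/2): F = (-10.375, 0.000).
Jacobian J = [[-10·s·t + 2·s + 1, -5·s^2 - 2], [5·t + 1, 5·s - 2·t + 1]].
At the point, J = [[-10.500, -3.250], [13.500, -1.500]] (det J = 59.625).
Solving J·Δ = −F gives Δ = (-0.261, -2.349).
Then the next iterate is (s, t)₁ = (0.239, 0.151).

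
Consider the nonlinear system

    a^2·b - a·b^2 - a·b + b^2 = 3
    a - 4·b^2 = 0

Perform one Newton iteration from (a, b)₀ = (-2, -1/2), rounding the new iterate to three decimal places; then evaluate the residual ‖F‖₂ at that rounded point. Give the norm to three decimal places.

2.948

At (-2, -1/2): F = (-5.250, -3.000).
Jacobian J = [[2·a·b - b^2 - b, a^2 - 2·a·b - a + 2·b], [1, -8·b]].
At the point, J = [[2.250, 3.000], [1.000, 4.000]] (det J = 6.000).
Solving J·Δ = −F gives Δ = (2.000, 0.250).
Then the next iterate is (a, b)₁ = (0.000, -0.250).
Re-evaluating at (0.000, -0.250): F = (-2.93750, -0.250), so ‖F‖₂ = 2.948.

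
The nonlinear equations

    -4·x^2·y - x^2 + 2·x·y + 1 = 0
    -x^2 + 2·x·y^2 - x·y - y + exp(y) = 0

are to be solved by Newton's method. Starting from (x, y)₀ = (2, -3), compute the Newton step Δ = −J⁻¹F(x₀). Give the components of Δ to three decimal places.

At (2, -3): F = (33.000, 41.04979).
Jacobian J = [[-8·x·y - 2·x + 2·y, -4·x^2 + 2·x], [-2·x + 2·y^2 - y, 4·x·y - x + exp(y) - 1]].
At the point, J = [[38.000, -12.000], [17.000, -26.95021]] (det J = -820.10809).
Solving J·Δ = −F gives Δ = (-0.484, 1.218).

(-0.484, 1.218)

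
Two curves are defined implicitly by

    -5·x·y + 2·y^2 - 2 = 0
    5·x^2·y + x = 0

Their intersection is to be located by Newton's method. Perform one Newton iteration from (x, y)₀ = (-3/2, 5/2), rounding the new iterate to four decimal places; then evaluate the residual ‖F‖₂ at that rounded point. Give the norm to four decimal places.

At (-3/2, 5/2): F = (29.2500, 26.6250).
Jacobian J = [[-5·y, -5·x + 4·y], [10·x·y + 1, 5·x^2]].
At the point, J = [[-12.5000, 17.5000], [-36.5000, 11.2500]] (det J = 498.1250).
Solving J·Δ = −F gives Δ = (0.2748, -1.4752).
Then the next iterate is (x, y)₁ = (-1.2252, 1.0248).
Re-evaluating at (-1.2252, 1.0248): F = (6.378355, 6.466513), so ‖F‖₂ = 9.0829.

9.0829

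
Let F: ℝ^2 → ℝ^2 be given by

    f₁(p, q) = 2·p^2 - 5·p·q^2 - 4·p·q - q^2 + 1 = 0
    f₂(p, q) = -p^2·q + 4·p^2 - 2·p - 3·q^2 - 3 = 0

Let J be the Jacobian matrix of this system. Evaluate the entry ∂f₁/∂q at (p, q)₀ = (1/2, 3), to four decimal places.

∂f₁/∂q = -10·p·q - 4·p - 2·q.
At (1/2, 3) this is -23.0000.

-23.0000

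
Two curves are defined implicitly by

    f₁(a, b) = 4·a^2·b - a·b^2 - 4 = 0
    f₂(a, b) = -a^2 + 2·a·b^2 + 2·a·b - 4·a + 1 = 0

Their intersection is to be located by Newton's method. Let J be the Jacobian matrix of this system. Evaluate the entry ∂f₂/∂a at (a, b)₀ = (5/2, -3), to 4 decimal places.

3.0000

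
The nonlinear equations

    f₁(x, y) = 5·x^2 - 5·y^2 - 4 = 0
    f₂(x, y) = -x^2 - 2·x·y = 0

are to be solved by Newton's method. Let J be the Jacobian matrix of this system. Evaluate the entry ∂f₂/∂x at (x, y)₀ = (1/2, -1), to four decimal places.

∂f₂/∂x = -2·x - 2·y.
At (1/2, -1) this is 1.0000.

1.0000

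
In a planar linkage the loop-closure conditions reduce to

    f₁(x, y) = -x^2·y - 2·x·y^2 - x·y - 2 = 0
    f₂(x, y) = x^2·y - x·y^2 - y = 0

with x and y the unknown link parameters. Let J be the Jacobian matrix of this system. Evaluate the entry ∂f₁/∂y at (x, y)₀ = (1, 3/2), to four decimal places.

∂f₁/∂y = -x^2 - 4·x·y - x.
At (1, 3/2) this is -8.0000.

-8.0000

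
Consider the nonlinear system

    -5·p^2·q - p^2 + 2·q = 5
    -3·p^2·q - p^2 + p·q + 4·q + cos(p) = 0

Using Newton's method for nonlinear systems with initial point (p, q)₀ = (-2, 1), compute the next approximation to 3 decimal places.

At (-2, 1): F = (-27.000, -14.41615).
Jacobian J = [[-10·p·q - 2·p, -5·p^2 + 2], [-6·p·q - 2·p + q - sin(p), -3·p^2 + p + 4]].
At the point, J = [[24.000, -18.000], [17.90930, -10.000]] (det J = 82.36735).
Solving J·Δ = −F gives Δ = (-0.128, -1.670).
Then the next iterate is (p, q)₁ = (-2.128, -0.670).

(-2.128, -0.670)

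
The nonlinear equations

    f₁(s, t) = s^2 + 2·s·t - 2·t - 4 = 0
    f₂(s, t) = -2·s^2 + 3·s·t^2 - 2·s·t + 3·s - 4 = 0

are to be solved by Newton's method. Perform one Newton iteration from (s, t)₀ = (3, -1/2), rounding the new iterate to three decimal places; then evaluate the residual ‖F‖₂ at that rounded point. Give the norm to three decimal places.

0.483

At (3, -1/2): F = (3.000, -7.750).
Jacobian J = [[2·s + 2·t, 2·s - 2], [-4·s + 3·t^2 - 2·t + 3, 6·s·t - 2·s]].
At the point, J = [[5.000, 4.000], [-7.250, -15.000]] (det J = -46.000).
Solving J·Δ = −F gives Δ = (-0.304, -0.370).
Then the next iterate is (s, t)₁ = (2.696, -0.870).
Re-evaluating at (2.696, -0.870): F = (0.31738, 0.36402), so ‖F‖₂ = 0.483.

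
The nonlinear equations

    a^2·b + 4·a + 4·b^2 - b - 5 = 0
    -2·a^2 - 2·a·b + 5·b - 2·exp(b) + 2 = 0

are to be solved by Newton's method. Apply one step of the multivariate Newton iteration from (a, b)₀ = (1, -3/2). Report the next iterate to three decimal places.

At (1, -3/2): F = (8.000, -4.94626).
Jacobian J = [[2·a·b + 4, a^2 + 8·b - 1], [-4·a - 2·b, -2·a - 2·exp(b) + 5]].
At the point, J = [[1.000, -12.000], [-1.000, 2.55374]] (det J = -9.44626).
Solving J·Δ = −F gives Δ = (-4.121, 0.323).
Then the next iterate is (a, b)₁ = (-3.121, -1.177).

(-3.121, -1.177)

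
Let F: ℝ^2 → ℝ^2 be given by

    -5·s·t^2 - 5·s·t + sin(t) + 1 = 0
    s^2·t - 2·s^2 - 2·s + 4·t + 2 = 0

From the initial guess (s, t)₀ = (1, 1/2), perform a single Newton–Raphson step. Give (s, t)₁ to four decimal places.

(0.8945, 0.2945)

At (1, 1/2): F = (-2.270574, 0.5000).
Jacobian J = [[-5·t^2 - 5·t, -10·s·t - 5·s + cos(t)], [2·s·t - 4·s - 2, s^2 + 4]].
At the point, J = [[-3.7500, -9.122417], [-5.0000, 5.0000]] (det J = -64.362087).
Solving J·Δ = −F gives Δ = (-0.1055, -0.2055).
Then the next iterate is (s, t)₁ = (0.8945, 0.2945).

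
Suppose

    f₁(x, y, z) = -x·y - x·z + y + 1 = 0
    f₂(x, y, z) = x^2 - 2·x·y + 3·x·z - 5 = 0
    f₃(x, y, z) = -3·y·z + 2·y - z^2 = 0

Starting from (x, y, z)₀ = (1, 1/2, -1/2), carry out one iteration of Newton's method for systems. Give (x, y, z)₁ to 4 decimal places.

At (1, 1/2, -1/2): F = (1.5000, -6.5000, 1.5000).
Jacobian J = [[-y - z, -x + 1, -x], [2·x - 2·y + 3·z, -2·x, 3·x], [0, -3·z + 2, -3·y - 2·z]].
At the point, J = [[0.0000, 0.0000, -1.0000], [-0.5000, -2.0000, 3.0000], [0.0000, 3.5000, -0.5000]] (det J = 1.7500).
Solving J·Δ = −F gives Δ = (-3.1429, -0.2143, 1.5000).
Then the next iterate is (x, y, z)₁ = (-2.1429, 0.2857, 1.0000).

(-2.1429, 0.2857, 1.0000)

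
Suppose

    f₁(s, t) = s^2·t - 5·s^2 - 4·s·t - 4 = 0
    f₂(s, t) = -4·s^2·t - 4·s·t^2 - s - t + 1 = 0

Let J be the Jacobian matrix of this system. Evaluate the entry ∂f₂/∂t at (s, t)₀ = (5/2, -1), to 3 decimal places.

-6.000

∂f₂/∂t = -4·s^2 - 8·s·t - 1.
At (5/2, -1) this is -6.000.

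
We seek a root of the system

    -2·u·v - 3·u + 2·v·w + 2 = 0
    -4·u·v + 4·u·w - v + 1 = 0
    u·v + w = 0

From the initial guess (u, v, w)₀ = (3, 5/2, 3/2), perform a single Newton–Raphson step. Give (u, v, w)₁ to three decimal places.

(1.144, 1.308, 0.715)

At (3, 5/2, 3/2): F = (-14.500, -13.500, 9.000).
Jacobian J = [[-2·v - 3, -2·u + 2·w, 2·v], [-4·v + 4·w, -4·u - 1, 4·u], [v, u, 1]].
At the point, J = [[-8.000, -3.000, 5.000], [-4.000, -13.000, 12.000], [2.500, 3.000, 1.000]] (det J = 392.500).
Solving J·Δ = −F gives Δ = (-1.856, -1.192, -0.785).
Then the next iterate is (u, v, w)₁ = (1.144, 1.308, 0.715).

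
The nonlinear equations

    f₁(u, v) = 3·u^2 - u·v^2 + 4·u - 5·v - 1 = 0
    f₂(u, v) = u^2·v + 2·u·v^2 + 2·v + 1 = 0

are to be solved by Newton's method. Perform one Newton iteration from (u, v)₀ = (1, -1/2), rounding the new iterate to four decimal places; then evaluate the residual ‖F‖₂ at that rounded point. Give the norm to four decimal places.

4.1633

At (1, -1/2): F = (8.2500, 0.0000).
Jacobian J = [[6·u - v^2 + 4, -2·u·v - 5], [2·u·v + 2·v^2, u^2 + 4·u·v + 2]].
At the point, J = [[9.7500, -4.0000], [-0.5000, 1.0000]] (det J = 7.7500).
Solving J·Δ = −F gives Δ = (-1.0645, -0.5323).
Then the next iterate is (u, v)₁ = (-0.0645, -1.0323).
Re-evaluating at (-0.0645, -1.0323): F = (3.984715, -1.206363), so ‖F‖₂ = 4.1633.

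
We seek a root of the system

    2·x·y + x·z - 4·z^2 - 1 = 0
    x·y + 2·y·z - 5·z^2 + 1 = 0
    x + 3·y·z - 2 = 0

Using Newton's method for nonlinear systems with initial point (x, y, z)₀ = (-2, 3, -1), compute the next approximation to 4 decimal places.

(-2.7027, -1.6892, -1.0405)

At (-2, 3, -1): F = (-15.0000, -16.0000, -13.0000).
Jacobian J = [[2·y + z, 2·x, x - 8·z], [y, x + 2·z, 2·y - 10·z], [1, 3·z, 3·y]].
At the point, J = [[5.0000, -4.0000, 6.0000], [3.0000, -4.0000, 16.0000], [1.0000, -3.0000, 9.0000]] (det J = 74.0000).
Solving J·Δ = −F gives Δ = (-0.7027, -4.6892, -0.0405).
Then the next iterate is (x, y, z)₁ = (-2.7027, -1.6892, -1.0405).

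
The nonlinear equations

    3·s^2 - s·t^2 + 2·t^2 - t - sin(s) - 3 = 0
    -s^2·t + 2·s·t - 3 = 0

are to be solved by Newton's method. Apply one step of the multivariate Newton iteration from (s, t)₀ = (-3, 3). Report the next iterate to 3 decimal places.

(-1.693, 1.892)

At (-3, 3): F = (66.14112, -48.000).
Jacobian J = [[6·s - t^2 - cos(s), -2·s·t + 4·t - 1], [-2·s·t + 2·t, -s^2 + 2·s]].
At the point, J = [[-26.01001, 29.000], [24.000, -15.000]] (det J = -305.84989).
Solving J·Δ = −F gives Δ = (1.307, -1.108).
Then the next iterate is (s, t)₁ = (-1.693, 1.892).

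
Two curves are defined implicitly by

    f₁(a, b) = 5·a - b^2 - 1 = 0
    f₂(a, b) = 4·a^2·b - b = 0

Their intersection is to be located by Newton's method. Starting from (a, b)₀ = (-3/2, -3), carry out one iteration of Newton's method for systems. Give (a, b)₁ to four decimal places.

At (-3/2, -3): F = (-17.5000, -24.0000).
Jacobian J = [[5, -2·b], [8·a·b, 4·a^2 - 1]].
At the point, J = [[5.0000, 6.0000], [36.0000, 8.0000]] (det J = -176.0000).
Solving J·Δ = −F gives Δ = (0.0227, 2.8977).
Then the next iterate is (a, b)₁ = (-1.4773, -0.1023).

(-1.4773, -0.1023)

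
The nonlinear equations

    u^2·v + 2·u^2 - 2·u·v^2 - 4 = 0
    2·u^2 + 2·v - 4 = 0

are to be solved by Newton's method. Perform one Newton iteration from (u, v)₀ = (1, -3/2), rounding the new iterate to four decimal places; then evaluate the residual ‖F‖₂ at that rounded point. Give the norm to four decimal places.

At (1, -3/2): F = (-8.0000, -5.0000).
Jacobian J = [[2·u·v + 4·u - 2·v^2, u^2 - 4·u·v], [4·u, 2]].
At the point, J = [[-3.5000, 7.0000], [4.0000, 2.0000]] (det J = -35.0000).
Solving J·Δ = −F gives Δ = (0.5429, 1.4143).
Then the next iterate is (u, v)₁ = (1.5429, -0.0857).
Re-evaluating at (1.5429, -0.0857): F = (0.534405, 0.589681), so ‖F‖₂ = 0.7958.

0.7958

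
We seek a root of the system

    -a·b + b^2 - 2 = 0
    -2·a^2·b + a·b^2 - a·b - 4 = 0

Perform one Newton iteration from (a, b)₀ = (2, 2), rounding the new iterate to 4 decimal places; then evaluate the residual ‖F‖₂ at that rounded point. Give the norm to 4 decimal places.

5.4370

At (2, 2): F = (-2.0000, -16.0000).
Jacobian J = [[-b, -a + 2·b], [-4·a·b + b^2 - b, -2·a^2 + 2·a·b - a]].
At the point, J = [[-2.0000, 2.0000], [-14.0000, -2.0000]] (det J = 32.0000).
Solving J·Δ = −F gives Δ = (-1.1250, -0.1250).
Then the next iterate is (a, b)₁ = (0.8750, 1.8750).
Re-evaluating at (0.8750, 1.8750): F = (-0.1250, -5.435547), so ‖F‖₂ = 5.4370.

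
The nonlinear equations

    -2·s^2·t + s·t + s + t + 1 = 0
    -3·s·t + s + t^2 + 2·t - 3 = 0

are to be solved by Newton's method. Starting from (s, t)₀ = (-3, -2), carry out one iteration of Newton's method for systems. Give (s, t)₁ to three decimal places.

At (-3, -2): F = (38.000, -24.000).
Jacobian J = [[-4·s·t + t + 1, -2·s^2 + s + 1], [-3·t + 1, -3·s + 2·t + 2]].
At the point, J = [[-25.000, -20.000], [7.000, 7.000]] (det J = -35.000).
Solving J·Δ = −F gives Δ = (-6.114, 9.543).
Then the next iterate is (s, t)₁ = (-9.114, 7.543).

(-9.114, 7.543)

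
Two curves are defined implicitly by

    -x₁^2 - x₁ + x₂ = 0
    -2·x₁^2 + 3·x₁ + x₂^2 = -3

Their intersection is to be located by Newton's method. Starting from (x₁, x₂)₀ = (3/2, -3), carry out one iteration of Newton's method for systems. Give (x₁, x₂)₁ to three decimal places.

(0.444, -0.472)

At (3/2, -3): F = (-6.750, 12.000).
Jacobian J = [[-2·x₁ - 1, 1], [-4·x₁ + 3, 2·x₂]].
At the point, J = [[-4.000, 1.000], [-3.000, -6.000]] (det J = 27.000).
Solving J·Δ = −F gives Δ = (-1.056, 2.528).
Then the next iterate is (x₁, x₂)₁ = (0.444, -0.472).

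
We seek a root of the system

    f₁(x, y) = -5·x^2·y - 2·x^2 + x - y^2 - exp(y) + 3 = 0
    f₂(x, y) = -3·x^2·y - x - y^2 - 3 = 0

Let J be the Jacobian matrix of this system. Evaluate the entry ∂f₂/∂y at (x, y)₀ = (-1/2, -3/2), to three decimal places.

∂f₂/∂y = -3·x^2 - 2·y.
At (-1/2, -3/2) this is 2.250.

2.250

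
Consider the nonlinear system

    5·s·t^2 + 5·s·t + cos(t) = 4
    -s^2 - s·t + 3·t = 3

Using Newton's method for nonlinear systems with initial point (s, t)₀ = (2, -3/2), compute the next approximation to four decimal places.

At (2, -3/2): F = (3.570737, -8.5000).
Jacobian J = [[5·t^2 + 5·t, 10·s·t + 5·s - sin(t)], [-2·s - t, -s + 3]].
At the point, J = [[3.7500, -19.002505], [-2.5000, 1.0000]] (det J = -43.756263).
Solving J·Δ = −F gives Δ = (-3.6098, -0.5245).
Then the next iterate is (s, t)₁ = (-1.6098, -2.0245).

(-1.6098, -2.0245)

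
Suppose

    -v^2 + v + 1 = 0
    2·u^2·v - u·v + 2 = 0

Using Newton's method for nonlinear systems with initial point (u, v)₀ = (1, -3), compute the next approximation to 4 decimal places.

(1.0635, -1.4286)

At (1, -3): F = (-11.0000, -1.0000).
Jacobian J = [[0, -2·v + 1], [4·u·v - v, 2·u^2 - u]].
At the point, J = [[0.0000, 7.0000], [-9.0000, 1.0000]] (det J = 63.0000).
Solving J·Δ = −F gives Δ = (0.0635, 1.5714).
Then the next iterate is (u, v)₁ = (1.0635, -1.4286).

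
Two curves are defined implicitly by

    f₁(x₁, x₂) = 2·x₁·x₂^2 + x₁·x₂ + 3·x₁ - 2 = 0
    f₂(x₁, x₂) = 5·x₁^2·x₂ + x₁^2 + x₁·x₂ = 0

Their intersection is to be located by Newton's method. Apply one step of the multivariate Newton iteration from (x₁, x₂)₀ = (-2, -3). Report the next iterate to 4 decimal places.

(-1.5059, -1.6770)

At (-2, -3): F = (-38.0000, -50.0000).
Jacobian J = [[2·x₂^2 + x₂ + 3, 4·x₁·x₂ + x₁], [10·x₁·x₂ + 2·x₁ + x₂, 5·x₁^2 + x₁]].
At the point, J = [[18.0000, 22.0000], [53.0000, 18.0000]] (det J = -842.0000).
Solving J·Δ = −F gives Δ = (0.4941, 1.3230).
Then the next iterate is (x₁, x₂)₁ = (-1.5059, -1.6770).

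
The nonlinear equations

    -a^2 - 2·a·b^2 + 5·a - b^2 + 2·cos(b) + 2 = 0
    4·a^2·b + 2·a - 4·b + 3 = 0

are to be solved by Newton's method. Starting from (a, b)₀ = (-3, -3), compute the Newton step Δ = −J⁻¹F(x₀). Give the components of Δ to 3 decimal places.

At (-3, -3): F = (21.02002, -99.000).
Jacobian J = [[-2·a - 2·b^2 + 5, -4·a·b - 2·b - 2·sin(b)], [8·a·b + 2, 4·a^2 - 4]].
At the point, J = [[-7.000, -29.71776], [74.000, 32.000]] (det J = 1975.11424).
Solving J·Δ = −F gives Δ = (1.149, 0.437).

(1.149, 0.437)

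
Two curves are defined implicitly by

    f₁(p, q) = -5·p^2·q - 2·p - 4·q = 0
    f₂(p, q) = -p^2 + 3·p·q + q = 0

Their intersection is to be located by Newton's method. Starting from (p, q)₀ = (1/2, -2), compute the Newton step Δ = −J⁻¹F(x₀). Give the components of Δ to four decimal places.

At (1/2, -2): F = (9.5000, -5.2500).
Jacobian J = [[-10·p·q - 2, -5·p^2 - 4], [-2·p + 3·q, 3·p + 1]].
At the point, J = [[8.0000, -5.2500], [-7.0000, 2.5000]] (det J = -16.7500).
Solving J·Δ = −F gives Δ = (-0.2276, 1.4627).

(-0.2276, 1.4627)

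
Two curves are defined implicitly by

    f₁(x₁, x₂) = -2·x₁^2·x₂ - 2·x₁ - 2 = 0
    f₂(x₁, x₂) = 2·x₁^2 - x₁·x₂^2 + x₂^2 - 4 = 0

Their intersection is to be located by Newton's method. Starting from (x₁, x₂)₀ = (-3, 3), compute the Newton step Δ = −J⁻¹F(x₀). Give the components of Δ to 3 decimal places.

(0.685, -1.484)

At (-3, 3): F = (-50.000, 50.000).
Jacobian J = [[-4·x₁·x₂ - 2, -2·x₁^2], [4·x₁ - x₂^2, -2·x₁·x₂ + 2·x₂]].
At the point, J = [[34.000, -18.000], [-21.000, 24.000]] (det J = 438.000).
Solving J·Δ = −F gives Δ = (0.685, -1.484).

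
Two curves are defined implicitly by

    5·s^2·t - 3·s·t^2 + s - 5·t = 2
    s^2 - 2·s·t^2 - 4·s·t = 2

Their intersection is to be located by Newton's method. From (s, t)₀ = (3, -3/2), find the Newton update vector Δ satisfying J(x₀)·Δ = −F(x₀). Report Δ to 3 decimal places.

At (3, -3/2): F = (-79.250, 11.500).
Jacobian J = [[10·s·t - 3·t^2 + 1, 5·s^2 - 6·s·t - 5], [2·s - 2·t^2 - 4·t, -4·s·t - 4·s]].
At the point, J = [[-50.750, 67.000], [7.500, 6.000]] (det J = -807.000).
Solving J·Δ = −F gives Δ = (-1.544, 0.013).

(-1.544, 0.013)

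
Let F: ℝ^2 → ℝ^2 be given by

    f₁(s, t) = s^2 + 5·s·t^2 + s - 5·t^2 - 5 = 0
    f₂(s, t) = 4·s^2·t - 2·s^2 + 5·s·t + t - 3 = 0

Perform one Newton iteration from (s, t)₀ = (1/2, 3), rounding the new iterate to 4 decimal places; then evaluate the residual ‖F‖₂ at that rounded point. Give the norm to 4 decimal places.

7.4847

At (1/2, 3): F = (-26.7500, 10.0000).
Jacobian J = [[2·s + 5·t^2 + 1, 10·s·t - 10·t], [8·s·t - 4·s + 5·t, 4·s^2 + 5·s + 1]].
At the point, J = [[47.0000, -15.0000], [25.0000, 4.5000]] (det J = 586.5000).
Solving J·Δ = −F gives Δ = (-0.0505, -1.9416).
Then the next iterate is (s, t)₁ = (0.4495, 1.0584).
Re-evaluating at (0.4495, 1.0584): F = (-7.431829, 0.888453), so ‖F‖₂ = 7.4847.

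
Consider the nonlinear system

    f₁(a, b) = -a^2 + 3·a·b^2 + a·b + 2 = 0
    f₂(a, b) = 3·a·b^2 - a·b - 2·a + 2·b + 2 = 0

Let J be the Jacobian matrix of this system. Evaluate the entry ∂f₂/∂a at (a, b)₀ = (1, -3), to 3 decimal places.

28.000

∂f₂/∂a = 3·b^2 - b - 2.
At (1, -3) this is 28.000.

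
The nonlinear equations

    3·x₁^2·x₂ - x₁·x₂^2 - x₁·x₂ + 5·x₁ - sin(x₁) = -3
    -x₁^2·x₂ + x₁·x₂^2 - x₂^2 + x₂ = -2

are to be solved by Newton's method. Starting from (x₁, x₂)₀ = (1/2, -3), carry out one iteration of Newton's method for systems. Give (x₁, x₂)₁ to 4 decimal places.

(0.6827, -2.3179)

At (1/2, -3): F = (-0.229426, -4.7500).
Jacobian J = [[6·x₁·x₂ - x₂^2 - x₂ - cos(x₁) + 5, 3·x₁^2 - 2·x₁·x₂ - x₁], [-2·x₁·x₂ + x₂^2, -x₁^2 + 2·x₁·x₂ - 2·x₂ + 1]].
At the point, J = [[-10.877583, 3.2500], [12.0000, 3.7500]] (det J = -79.790935).
Solving J·Δ = −F gives Δ = (0.1827, 0.6821).
Then the next iterate is (x₁, x₂)₁ = (0.6827, -2.3179).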